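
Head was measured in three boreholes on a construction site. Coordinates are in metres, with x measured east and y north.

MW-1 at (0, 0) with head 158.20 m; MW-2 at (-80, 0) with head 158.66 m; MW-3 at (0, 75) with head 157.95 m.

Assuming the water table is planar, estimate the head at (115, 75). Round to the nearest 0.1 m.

∂h/∂x = (158.66 − 158.20) / (-80 − 0) = -0.005750
∂h/∂y = (157.95 − 158.20) / (75 − 0) = -0.003333
h(115, 75) = 158.20 + (-0.005750)·(115) + (-0.003333)·(75) = 158.20 -0.661 -0.250 = 157.289 m.

157.3 m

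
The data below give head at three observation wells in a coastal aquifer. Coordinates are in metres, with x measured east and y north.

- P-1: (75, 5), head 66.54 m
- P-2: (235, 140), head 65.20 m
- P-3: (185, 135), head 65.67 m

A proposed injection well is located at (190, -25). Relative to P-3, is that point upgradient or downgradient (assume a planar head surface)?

Differences from P-1: to P-2 (Δx, Δy, Δh) = (160, 135, -1.34); to P-3 = (110, 130, -0.87).
Solve a·Δx + b·Δy = Δh: det = 160·130 − 110·135 = 5950.
∂h/∂x = [(-1.34)·130 − (-0.87)·135] / 5950 = -0.009538
∂h/∂y = [160·(-0.87) − 110·(-1.34)] / 5950 = +0.001378
Head at (190, -25) = 66.54 + (-0.009538)·(115) + (+0.001378)·(-30) = 65.40 m.
That is lower than the 65.67 m at P-3, so the point is downgradient.

downgradient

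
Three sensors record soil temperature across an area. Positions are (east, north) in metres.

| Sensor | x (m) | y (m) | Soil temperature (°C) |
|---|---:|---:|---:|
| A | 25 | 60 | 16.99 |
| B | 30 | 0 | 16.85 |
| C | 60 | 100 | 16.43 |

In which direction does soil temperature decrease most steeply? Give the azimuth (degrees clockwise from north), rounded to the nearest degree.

093°

Taking A as reference: B−A = (5, -60, -0.14); C−A = (35, 40, -0.56).
Determinant of the coordinate differences = 5·40 − 35·(-60) = 2300.
∂T/∂x = [(-0.14)·40 − (-0.56)·(-60)] / 2300 = -0.01704
∂T/∂y = [5·(-0.56) − 35·(-0.14)] / 2300 = +0.0009130
Steepest decrease is along −∇f: components (+0.01704 E, -0.0009130 N).
Azimuth = atan2(+0.01704, -0.0009130) = 93.1° ≈ 093°.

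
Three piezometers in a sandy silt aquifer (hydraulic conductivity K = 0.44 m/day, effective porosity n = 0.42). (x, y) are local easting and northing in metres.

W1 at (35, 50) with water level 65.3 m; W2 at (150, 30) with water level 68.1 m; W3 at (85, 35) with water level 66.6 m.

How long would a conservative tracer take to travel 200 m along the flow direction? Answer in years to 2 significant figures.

20 years

Taking W1 as reference: W2−W1 = (115, -20, +2.8); W3−W1 = (50, -15, +1.3).
Determinant of the coordinate differences = 115·(-15) − 50·(-20) = -725.
∂h/∂x = [(+2.8)·(-15) − (+1.3)·(-20)] / -725 = +0.02207
∂h/∂y = [115·(+1.3) − 50·(+2.8)] / -725 = -0.01310
|∇h| = √(0.02207² + -0.01310²) = 0.02567
Seepage velocity v = K·i/n = 0.44 × 0.02567 / 0.42 = 0.02689 m/day.
t = 200 / 0.02689 = 7438 days = 20.4 years.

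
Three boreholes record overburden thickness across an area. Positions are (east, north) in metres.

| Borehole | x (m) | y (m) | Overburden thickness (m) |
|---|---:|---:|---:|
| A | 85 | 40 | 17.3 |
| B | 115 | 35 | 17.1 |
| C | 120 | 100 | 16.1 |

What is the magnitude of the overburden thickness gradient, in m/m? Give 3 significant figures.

Differences from A: to B (Δx, Δy, Δh) = (30, -5, -0.2); to C = (35, 60, -1.2).
Determinant of the coordinate differences = 30·60 − 35·(-5) = 1975.
∂d/∂x = [(-0.2)·60 − (-1.2)·(-5)] / 1975 = -0.009114
∂d/∂y = [30·(-1.2) − 35·(-0.2)] / 1975 = -0.01468
|∇f| = √(-0.009114² + -0.01468²) = 0.01728 m/m

0.0173 m/m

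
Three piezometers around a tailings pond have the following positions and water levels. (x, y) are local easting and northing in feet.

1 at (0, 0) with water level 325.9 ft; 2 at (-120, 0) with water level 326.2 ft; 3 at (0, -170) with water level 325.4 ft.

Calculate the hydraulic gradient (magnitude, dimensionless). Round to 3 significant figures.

∂h/∂x = (326.2 − 325.9) / (-120 − 0) = -0.002500
∂h/∂y = (325.4 − 325.9) / (-170 − 0) = +0.002941
|∇h| = √(-0.002500² + 0.002941²) = 0.00386

0.00386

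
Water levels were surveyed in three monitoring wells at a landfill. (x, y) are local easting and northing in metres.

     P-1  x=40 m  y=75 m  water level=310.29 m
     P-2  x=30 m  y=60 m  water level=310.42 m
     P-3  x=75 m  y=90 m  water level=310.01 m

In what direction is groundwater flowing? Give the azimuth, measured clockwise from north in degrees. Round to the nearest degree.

052°

Three-point gradient (reference P-1): Δ to P-2 = (-10, -15, +0.13), Δ to P-3 = (35, 15, -0.28).
∂h/∂x = -0.006000, ∂h/∂y = -0.004667 (det = 375).
Flow direction (−∇h) has components (+0.006000 E, +0.004667 N).
Azimuth = atan2(E, N) = atan2(+0.006000, +0.004667) = 52.1° ≈ 052°.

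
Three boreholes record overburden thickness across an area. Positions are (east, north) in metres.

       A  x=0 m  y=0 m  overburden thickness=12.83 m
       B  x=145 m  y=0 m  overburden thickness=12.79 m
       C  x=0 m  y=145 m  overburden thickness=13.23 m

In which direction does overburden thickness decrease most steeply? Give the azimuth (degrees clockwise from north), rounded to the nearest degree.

174°

∂d/∂x = (12.79 − 12.83) / (145 − 0) = -0.0002759
∂d/∂y = (13.23 − 12.83) / (145 − 0) = +0.002759
Steepest decrease is along −∇f: components (+0.0002759 E, -0.002759 N).
Azimuth = atan2(+0.0002759, -0.002759) = 174.3° ≈ 174°.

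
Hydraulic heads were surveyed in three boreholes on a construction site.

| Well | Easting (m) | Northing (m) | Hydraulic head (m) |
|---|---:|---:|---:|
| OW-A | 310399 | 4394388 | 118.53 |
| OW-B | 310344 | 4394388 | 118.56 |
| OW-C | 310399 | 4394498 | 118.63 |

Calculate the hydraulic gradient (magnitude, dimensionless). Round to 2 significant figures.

∂h/∂x = (118.56 − 118.53) / (310344 − 310399) = -0.0005455
∂h/∂y = (118.63 − 118.53) / (4394498 − 4394388) = +0.0009091
|∇h| = √(-0.0005455² + 0.0009091²) = 0.00106

0.0011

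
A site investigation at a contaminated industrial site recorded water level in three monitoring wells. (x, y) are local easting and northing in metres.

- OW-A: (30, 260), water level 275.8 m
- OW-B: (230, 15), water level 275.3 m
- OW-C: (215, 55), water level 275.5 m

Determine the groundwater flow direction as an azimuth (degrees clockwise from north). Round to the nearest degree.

222°

Differences from OW-A: to OW-B (Δx, Δy, Δh) = (200, -245, -0.5); to OW-C = (185, -205, -0.3).
Determinant of the coordinate differences = 200·(-205) − 185·(-245) = 4325.
∂h/∂x = [(-0.5)·(-205) − (-0.3)·(-245)] / 4325 = +0.006705
∂h/∂y = [200·(-0.3) − 185·(-0.5)] / 4325 = +0.007514
Flow direction (−∇h) has components (-0.006705 E, -0.007514 N).
Azimuth = atan2(E, N) = atan2(-0.006705, -0.007514) = 221.7° ≈ 222°.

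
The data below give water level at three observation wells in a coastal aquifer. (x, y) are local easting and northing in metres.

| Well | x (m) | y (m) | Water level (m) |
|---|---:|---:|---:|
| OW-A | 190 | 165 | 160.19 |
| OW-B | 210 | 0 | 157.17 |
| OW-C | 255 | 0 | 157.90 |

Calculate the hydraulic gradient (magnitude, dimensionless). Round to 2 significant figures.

With h = a·x + b·y + c and OW-A as origin, the differences give:
  20·a + (-165)·b = -3.02
  65·a + (-165)·b = -2.29
Eliminate b (×(-165) and ×(-165), subtract): 7425·a = 120.450 → a = ∂h/∂x = +0.01622
Back-substitute: b = ∂h/∂y = +0.02027.
|∇h| = √(0.01622² + 0.02027²) = 0.02596

0.026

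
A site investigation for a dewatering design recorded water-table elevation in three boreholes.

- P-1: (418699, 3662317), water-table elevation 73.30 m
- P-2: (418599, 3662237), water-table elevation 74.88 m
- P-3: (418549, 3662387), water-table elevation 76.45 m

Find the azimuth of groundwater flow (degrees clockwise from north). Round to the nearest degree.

Three-point gradient (reference P-1): Δ to P-2 = (-100, -80, +1.58), Δ to P-3 = (-150, 70, +3.15).
∂h/∂x = -0.01908, ∂h/∂y = +0.004105 (det = -19000).
Flow direction (−∇h) has components (+0.01908 E, -0.004105 N).
Azimuth = atan2(E, N) = atan2(+0.01908, -0.004105) = 102.1° ≈ 102°.

102°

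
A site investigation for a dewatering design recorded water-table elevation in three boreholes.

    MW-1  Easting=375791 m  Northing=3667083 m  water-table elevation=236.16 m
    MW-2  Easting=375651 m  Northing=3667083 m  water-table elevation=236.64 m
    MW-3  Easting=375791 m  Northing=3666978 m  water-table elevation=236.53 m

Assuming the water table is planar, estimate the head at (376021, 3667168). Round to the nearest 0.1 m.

235.1 m

∂h/∂x = (236.64 − 236.16) / (375651 − 375791) = -0.003429
∂h/∂y = (236.53 − 236.16) / (3666978 − 3667083) = -0.003524
h(376021, 3667168) = 236.16 + (-0.003429)·(230) + (-0.003524)·(85) = 236.16 -0.789 -0.300 = 235.072 m.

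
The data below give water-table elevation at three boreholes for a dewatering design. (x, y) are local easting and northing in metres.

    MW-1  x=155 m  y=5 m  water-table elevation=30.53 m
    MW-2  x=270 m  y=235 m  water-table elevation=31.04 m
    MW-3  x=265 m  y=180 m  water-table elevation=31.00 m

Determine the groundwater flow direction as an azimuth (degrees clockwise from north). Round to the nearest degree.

Differences from MW-1: to MW-2 (Δx, Δy, Δh) = (115, 230, +0.51); to MW-3 = (110, 175, +0.47).
Solve a·Δx + b·Δy = Δh: det = 115·175 − 110·230 = -5175.
∂h/∂x = [(+0.51)·175 − (+0.47)·230] / -5175 = +0.003643
∂h/∂y = [115·(+0.47) − 110·(+0.51)] / -5175 = +0.0003961
Flow direction (−∇h) has components (-0.003643 E, -0.0003961 N).
Azimuth = atan2(E, N) = atan2(-0.003643, -0.0003961) = 263.8° ≈ 264°.

264°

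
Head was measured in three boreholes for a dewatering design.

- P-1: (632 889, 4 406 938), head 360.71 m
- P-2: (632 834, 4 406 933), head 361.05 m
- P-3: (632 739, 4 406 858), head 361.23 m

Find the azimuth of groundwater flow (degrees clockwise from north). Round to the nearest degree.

Three-point gradient (reference P-1): Δ to P-2 = (-55, -5, +0.34), Δ to P-3 = (-150, -80, +0.52).
∂h/∂x = -0.006740, ∂h/∂y = +0.006137 (det = 3650).
Flow direction (−∇h) has components (+0.006740 E, -0.006137 N).
Azimuth = atan2(E, N) = atan2(+0.006740, -0.006137) = 132.3° ≈ 132°.

132°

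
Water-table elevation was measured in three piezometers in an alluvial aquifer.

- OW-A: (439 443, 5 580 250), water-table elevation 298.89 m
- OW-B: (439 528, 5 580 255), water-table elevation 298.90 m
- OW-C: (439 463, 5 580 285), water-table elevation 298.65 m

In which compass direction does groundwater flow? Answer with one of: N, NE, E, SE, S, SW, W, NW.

Differences from OW-A: to OW-B (Δx, Δy, Δh) = (85, 5, +0.01); to OW-C = (20, 35, -0.24).
Determinant of the coordinate differences = 85·35 − 20·5 = 2875.
∂h/∂x = [(+0.01)·35 − (-0.24)·5] / 2875 = +0.0005391
∂h/∂y = [85·(-0.24) − 20·(+0.01)] / 2875 = -0.007165
Flow = −∇h = (-0.0005391 east, +0.007165 north), which points north.

N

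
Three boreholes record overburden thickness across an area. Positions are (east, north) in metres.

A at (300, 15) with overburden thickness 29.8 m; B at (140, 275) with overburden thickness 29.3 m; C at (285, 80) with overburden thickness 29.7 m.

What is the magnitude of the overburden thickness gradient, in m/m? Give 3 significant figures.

0.00165 m/m

Differences from A: to B (Δx, Δy, Δh) = (-160, 260, -0.5); to C = (-15, 65, -0.1).
Determinant of the coordinate differences = (-160)·65 − (-15)·260 = -6500.
∂d/∂x = [(-0.5)·65 − (-0.1)·260] / -6500 = +0.0010000
∂d/∂y = [(-160)·(-0.1) − (-15)·(-0.5)] / -6500 = -0.001308
|∇f| = √(0.0010000² + -0.001308²) = 0.001646 m/m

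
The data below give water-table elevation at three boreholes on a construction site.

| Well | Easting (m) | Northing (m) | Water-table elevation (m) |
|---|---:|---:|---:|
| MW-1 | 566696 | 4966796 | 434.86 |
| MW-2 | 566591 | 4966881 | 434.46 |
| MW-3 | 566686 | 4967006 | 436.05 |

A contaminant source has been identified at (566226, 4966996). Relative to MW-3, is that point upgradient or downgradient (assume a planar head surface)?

downgradient

With h = a·x + b·y + c and MW-1 as origin, the differences give:
  (-105)·a + 85·b = -0.40
  (-10)·a + 210·b = +1.19
Eliminate b (×210 and ×85, subtract): -21200·a = -185.150 → a = ∂h/∂x = +0.008733
Back-substitute: b = ∂h/∂y = +0.006083.
Head at (566226, 4966996) = 434.86 + (+0.008733)·(-470) + (+0.006083)·(200) = 431.97 m.
That is lower than the 436.05 m at MW-3, so the point is downgradient.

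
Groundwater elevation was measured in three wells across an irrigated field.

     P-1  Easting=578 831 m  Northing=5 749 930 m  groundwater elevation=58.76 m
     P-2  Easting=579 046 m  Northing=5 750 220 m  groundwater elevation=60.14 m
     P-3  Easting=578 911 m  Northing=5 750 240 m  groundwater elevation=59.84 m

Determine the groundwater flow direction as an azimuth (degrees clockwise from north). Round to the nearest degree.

Three-point gradient (reference P-1): Δ to P-2 = (215, 290, +1.38), Δ to P-3 = (80, 310, +1.08).
∂h/∂x = +0.002638, ∂h/∂y = +0.002803 (det = 43450).
Flow direction (−∇h) has components (-0.002638 E, -0.002803 N).
Azimuth = atan2(E, N) = atan2(-0.002638, -0.002803) = 223.3° ≈ 223°.

223°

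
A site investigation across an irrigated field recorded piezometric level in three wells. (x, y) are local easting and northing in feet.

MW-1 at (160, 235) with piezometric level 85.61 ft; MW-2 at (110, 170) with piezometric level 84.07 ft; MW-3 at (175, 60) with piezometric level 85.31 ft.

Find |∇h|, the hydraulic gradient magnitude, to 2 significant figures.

0.026

Differences from MW-1: to MW-2 (Δx, Δy, Δh) = (-50, -65, -1.54); to MW-3 = (15, -175, -0.30).
Solve a·Δx + b·Δy = Δh: det = (-50)·(-175) − 15·(-65) = 9725.
∂h/∂x = [(-1.54)·(-175) − (-0.30)·(-65)] / 9725 = +0.02571
∂h/∂y = [(-50)·(-0.30) − 15·(-1.54)] / 9725 = +0.003918
|∇h| = √(0.02571² + 0.003918²) = 0.02601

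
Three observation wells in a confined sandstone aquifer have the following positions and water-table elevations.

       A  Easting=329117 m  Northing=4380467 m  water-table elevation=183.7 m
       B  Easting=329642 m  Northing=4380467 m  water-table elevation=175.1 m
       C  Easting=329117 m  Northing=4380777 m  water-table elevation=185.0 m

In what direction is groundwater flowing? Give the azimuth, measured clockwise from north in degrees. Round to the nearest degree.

∂h/∂x = (175.1 − 183.7) / (329642 − 329117) = -0.01638
∂h/∂y = (185.0 − 183.7) / (4380777 − 4380467) = +0.004194
Flow direction (−∇h) has components (+0.01638 E, -0.004194 N).
Azimuth = atan2(E, N) = atan2(+0.01638, -0.004194) = 104.4° ≈ 104°.

104°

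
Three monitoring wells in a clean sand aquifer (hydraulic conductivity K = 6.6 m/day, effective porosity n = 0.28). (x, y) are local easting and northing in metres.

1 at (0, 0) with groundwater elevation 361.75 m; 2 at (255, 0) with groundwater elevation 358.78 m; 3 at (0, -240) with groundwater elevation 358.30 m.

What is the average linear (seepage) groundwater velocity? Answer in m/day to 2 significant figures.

0.44 m/day

∂h/∂x = (358.78 − 361.75) / (255 − 0) = -0.01165
∂h/∂y = (358.30 − 361.75) / (-240 − 0) = +0.01437
|∇h| = √(-0.01165² + 0.01437²) = 0.0185
Seepage velocity v = K·i/n = 6.6 × 0.0185 / 0.28 = 0.4361 m/day.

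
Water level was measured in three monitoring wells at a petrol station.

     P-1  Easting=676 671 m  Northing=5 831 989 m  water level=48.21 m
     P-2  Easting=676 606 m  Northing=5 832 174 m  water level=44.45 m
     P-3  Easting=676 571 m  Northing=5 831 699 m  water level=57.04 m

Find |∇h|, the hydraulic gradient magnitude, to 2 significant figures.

0.029

Differences from P-1: to P-2 (Δx, Δy, Δh) = (-65, 185, -3.76); to P-3 = (-100, -290, +8.83).
Determinant of the coordinate differences = (-65)·(-290) − (-100)·185 = 37350.
∂h/∂x = [(-3.76)·(-290) − (+8.83)·185] / 37350 = -0.01454
∂h/∂y = [(-65)·(+8.83) − (-100)·(-3.76)] / 37350 = -0.02543
|∇h| = √(-0.01454² + -0.02543²) = 0.02929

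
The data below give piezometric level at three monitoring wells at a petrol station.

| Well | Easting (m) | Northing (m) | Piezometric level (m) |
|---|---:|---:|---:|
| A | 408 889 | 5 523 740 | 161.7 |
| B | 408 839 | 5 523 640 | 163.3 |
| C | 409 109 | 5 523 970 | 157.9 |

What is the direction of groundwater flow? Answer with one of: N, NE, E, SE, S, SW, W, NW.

Three-point gradient (reference A): Δ to B = (-50, -100, +1.6), Δ to C = (220, 230, -3.8).
∂h/∂x = -0.001143, ∂h/∂y = -0.01543 (det = 10500).
Flow = −∇h = (+0.001143 east, +0.01543 north), which points north.

N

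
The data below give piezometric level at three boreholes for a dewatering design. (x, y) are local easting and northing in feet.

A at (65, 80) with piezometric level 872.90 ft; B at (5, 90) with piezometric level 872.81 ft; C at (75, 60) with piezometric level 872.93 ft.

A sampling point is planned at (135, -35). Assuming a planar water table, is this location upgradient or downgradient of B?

upgradient

With h = a·x + b·y + c and A as origin, the differences give:
  (-60)·a + 10·b = -0.09
  10·a + (-20)·b = +0.03
Eliminate b (×(-20) and ×10, subtract): 1100·a = 1.500 → a = ∂h/∂x = +0.001364
Back-substitute: b = ∂h/∂y = -0.0008182.
Head at (135, -35) = 872.90 + (+0.001364)·(70) + (-0.0008182)·(-115) = 873.09 ft.
That is higher than the 872.81 ft at B, so the point is upgradient.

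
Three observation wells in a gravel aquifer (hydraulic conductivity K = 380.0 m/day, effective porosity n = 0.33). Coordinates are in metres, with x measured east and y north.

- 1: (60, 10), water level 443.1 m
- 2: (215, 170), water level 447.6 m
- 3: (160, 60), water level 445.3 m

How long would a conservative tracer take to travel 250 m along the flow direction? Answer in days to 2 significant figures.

11 days

With h = a·x + b·y + c and 1 as origin, the differences give:
  155·a + 160·b = +4.5
  100·a + 50·b = +2.2
Eliminate b (×50 and ×160, subtract): -8250·a = -127.00 → a = ∂h/∂x = +0.01539
Back-substitute: b = ∂h/∂y = +0.01321.
|∇h| = √(0.01539² + 0.01321²) = 0.02028
Seepage velocity v = K·i/n = 380.0 × 0.02028 / 0.33 = 23.35 m/day.
t = 250 / 23.35 = 10.71 days.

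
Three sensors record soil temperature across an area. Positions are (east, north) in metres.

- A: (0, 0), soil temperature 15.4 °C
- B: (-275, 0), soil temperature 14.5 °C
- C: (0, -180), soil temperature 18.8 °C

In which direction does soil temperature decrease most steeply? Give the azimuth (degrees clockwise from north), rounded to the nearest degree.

350°

∂T/∂x = (14.5 − 15.4) / (-275 − 0) = +0.003273
∂T/∂y = (18.8 − 15.4) / (-180 − 0) = -0.01889
Steepest decrease is along −∇f: components (-0.003273 E, +0.01889 N).
Azimuth = atan2(-0.003273, +0.01889) = 350.2° ≈ 350°.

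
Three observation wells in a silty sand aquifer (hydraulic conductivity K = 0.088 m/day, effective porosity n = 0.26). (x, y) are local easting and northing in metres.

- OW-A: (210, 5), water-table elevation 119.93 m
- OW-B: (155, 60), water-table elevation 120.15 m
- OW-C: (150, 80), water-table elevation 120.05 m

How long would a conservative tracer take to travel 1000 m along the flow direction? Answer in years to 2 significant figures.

Taking OW-A as reference: OW-B−OW-A = (-55, 55, +0.22); OW-C−OW-A = (-60, 75, +0.12).
Determinant of the coordinate differences = (-55)·75 − (-60)·55 = -825.
∂h/∂x = [(+0.22)·75 − (+0.12)·55] / -825 = -0.01200
∂h/∂y = [(-55)·(+0.12) − (-60)·(+0.22)] / -825 = -0.008000
|∇h| = √(-0.01200² + -0.008000²) = 0.01442
Seepage velocity v = K·i/n = 0.088 × 0.01442 / 0.26 = 0.004881 m/day.
t = 1000 / 0.004881 = 2.049e+05 days = 561 years.

560 years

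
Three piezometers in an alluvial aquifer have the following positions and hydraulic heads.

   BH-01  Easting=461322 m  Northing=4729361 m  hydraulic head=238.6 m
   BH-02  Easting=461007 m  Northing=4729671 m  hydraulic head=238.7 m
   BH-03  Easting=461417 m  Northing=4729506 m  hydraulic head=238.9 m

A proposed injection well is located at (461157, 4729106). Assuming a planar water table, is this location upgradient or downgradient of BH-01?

Differences from BH-01: to BH-02 (Δx, Δy, Δh) = (-315, 310, +0.1); to BH-03 = (95, 145, +0.3).
Determinant of the coordinate differences = (-315)·145 − 95·310 = -75125.
∂h/∂x = [(+0.1)·145 − (+0.3)·310] / -75125 = +0.001045
∂h/∂y = [(-315)·(+0.3) − 95·(+0.1)] / -75125 = +0.001384
Head at (461157, 4729106) = 238.6 + (+0.001045)·(-165) + (+0.001384)·(-255) = 238.07 m.
That is lower than the 238.6 m at BH-01, so the point is downgradient.

downgradient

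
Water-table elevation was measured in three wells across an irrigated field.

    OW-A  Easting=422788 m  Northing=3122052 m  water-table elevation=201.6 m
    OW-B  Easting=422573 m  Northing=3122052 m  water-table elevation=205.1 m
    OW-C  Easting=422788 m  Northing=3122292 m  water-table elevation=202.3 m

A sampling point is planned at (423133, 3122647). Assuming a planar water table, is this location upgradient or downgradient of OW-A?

∂h/∂x = (205.1 − 201.6) / (422573 − 422788) = -0.01628
∂h/∂y = (202.3 − 201.6) / (3122292 − 3122052) = +0.002917
Head at (423133, 3122647) = 201.6 + (-0.01628)·(345) + (+0.002917)·(595) = 197.72 m.
That is lower than the 201.6 m at OW-A, so the point is downgradient.

downgradient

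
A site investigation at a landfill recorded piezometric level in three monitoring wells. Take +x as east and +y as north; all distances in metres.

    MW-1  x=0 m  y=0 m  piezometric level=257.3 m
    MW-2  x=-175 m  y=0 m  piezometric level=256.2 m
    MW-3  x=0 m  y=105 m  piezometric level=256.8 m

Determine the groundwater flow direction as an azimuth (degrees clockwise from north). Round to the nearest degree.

∂h/∂x = (256.2 − 257.3) / (-175 − 0) = +0.006286
∂h/∂y = (256.8 − 257.3) / (105 − 0) = -0.004762
Flow direction (−∇h) has components (-0.006286 E, +0.004762 N).
Azimuth = atan2(E, N) = atan2(-0.006286, +0.004762) = 307.1° ≈ 307°.

307°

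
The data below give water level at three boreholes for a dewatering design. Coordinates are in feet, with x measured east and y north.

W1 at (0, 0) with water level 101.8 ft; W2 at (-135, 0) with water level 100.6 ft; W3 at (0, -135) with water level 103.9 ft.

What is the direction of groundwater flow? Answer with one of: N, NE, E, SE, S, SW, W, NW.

NW

∂h/∂x = (100.6 − 101.8) / (-135 − 0) = +0.008889
∂h/∂y = (103.9 − 101.8) / (-135 − 0) = -0.01556
Flow = −∇h = (-0.008889 east, +0.01556 north), which points northwest.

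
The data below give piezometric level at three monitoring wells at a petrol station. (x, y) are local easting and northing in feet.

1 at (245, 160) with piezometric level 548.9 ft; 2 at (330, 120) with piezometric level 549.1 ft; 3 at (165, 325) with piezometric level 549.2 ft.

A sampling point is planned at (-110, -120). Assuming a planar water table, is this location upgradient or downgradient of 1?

downgradient

Differences from 1: to 2 (Δx, Δy, Δh) = (85, -40, +0.2); to 3 = (-80, 165, +0.3).
Solve a·Δx + b·Δy = Δh: det = 85·165 − (-80)·(-40) = 10825.
∂h/∂x = [(+0.2)·165 − (+0.3)·(-40)] / 10825 = +0.004157
∂h/∂y = [85·(+0.3) − (-80)·(+0.2)] / 10825 = +0.003834
Head at (-110, -120) = 548.9 + (+0.004157)·(-355) + (+0.003834)·(-280) = 546.35 ft.
That is lower than the 548.9 ft at 1, so the point is downgradient.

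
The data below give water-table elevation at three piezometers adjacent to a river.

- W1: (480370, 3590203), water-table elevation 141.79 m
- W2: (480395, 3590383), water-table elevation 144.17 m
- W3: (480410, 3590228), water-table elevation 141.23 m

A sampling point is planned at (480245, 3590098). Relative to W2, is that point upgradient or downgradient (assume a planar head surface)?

downgradient

Three-point gradient (reference W1): Δ to W2 = (25, 180, +2.38), Δ to W3 = (40, 25, -0.56).
∂h/∂x = -0.02438, ∂h/∂y = +0.01661 (det = -6575).
Head at (480245, 3590098) = 141.79 + (-0.02438)·(-125) + (+0.01661)·(-105) = 143.09 m.
That is lower than the 144.17 m at W2, so the point is downgradient.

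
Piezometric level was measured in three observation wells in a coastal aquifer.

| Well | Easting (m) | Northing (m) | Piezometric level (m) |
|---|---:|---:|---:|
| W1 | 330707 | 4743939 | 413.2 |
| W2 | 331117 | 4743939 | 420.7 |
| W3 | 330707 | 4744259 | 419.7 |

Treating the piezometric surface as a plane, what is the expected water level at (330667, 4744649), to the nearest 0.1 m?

426.9 m

∂h/∂x = (420.7 − 413.2) / (331117 − 330707) = +0.01829
∂h/∂y = (419.7 − 413.2) / (4744259 − 4743939) = +0.02031
h(330667, 4744649) = 413.2 + (+0.01829)·(-40) + (+0.02031)·(710) = 413.2 -0.732 +14.422 = 426.890 m.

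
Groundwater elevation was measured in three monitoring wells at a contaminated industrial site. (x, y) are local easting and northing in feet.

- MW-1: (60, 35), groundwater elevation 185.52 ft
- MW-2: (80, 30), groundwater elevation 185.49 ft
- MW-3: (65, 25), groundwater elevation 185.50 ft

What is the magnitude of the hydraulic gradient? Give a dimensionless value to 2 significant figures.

0.0018

Taking MW-1 as reference: MW-2−MW-1 = (20, -5, -0.03); MW-3−MW-1 = (5, -10, -0.02).
Determinant of the coordinate differences = 20·(-10) − 5·(-5) = -175.
∂h/∂x = [(-0.03)·(-10) − (-0.02)·(-5)] / -175 = -0.001143
∂h/∂y = [20·(-0.02) − 5·(-0.03)] / -175 = +0.001429
|∇h| = √(-0.001143² + 0.001429²) = 0.00183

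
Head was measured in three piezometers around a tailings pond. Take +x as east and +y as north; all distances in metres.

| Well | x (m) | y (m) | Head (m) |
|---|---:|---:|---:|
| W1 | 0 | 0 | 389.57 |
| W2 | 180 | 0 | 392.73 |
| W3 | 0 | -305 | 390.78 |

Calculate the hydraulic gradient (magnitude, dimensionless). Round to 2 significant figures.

∂h/∂x = (392.73 − 389.57) / (180 − 0) = +0.01756
∂h/∂y = (390.78 − 389.57) / (-305 − 0) = -0.003967
|∇h| = √(0.01756² + -0.003967²) = 0.018

0.018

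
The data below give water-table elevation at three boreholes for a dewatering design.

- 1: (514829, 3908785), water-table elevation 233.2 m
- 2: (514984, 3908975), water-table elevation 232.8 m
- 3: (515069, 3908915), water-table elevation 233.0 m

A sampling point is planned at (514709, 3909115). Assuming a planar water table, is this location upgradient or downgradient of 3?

downgradient

Taking 1 as reference: 2−1 = (155, 190, -0.4); 3−1 = (240, 130, -0.2).
Determinant of the coordinate differences = 155·130 − 240·190 = -25450.
∂h/∂x = [(-0.4)·130 − (-0.2)·190] / -25450 = +0.0005501
∂h/∂y = [155·(-0.2) − 240·(-0.4)] / -25450 = -0.002554
Head at (514709, 3909115) = 233.2 + (+0.0005501)·(-120) + (-0.002554)·(330) = 232.29 m.
That is lower than the 233.0 m at 3, so the point is downgradient.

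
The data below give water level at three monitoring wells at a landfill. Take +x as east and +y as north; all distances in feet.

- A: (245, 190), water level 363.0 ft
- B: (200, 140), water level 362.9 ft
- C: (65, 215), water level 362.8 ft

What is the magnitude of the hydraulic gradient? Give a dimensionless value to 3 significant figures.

0.00152

With h = a·x + b·y + c and A as origin, the differences give:
  (-45)·a + (-50)·b = -0.1
  (-180)·a + 25·b = -0.2
Eliminate b (×25 and ×(-50), subtract): -10125·a = -12.50 → a = ∂h/∂x = +0.001235
Back-substitute: b = ∂h/∂y = +0.0008889.
|∇h| = √(0.001235² + 0.0008889²) = 0.001522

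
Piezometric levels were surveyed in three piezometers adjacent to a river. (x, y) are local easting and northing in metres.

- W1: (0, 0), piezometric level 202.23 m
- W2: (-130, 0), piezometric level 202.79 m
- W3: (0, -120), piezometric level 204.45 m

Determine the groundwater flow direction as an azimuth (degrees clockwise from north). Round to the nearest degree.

∂h/∂x = (202.79 − 202.23) / (-130 − 0) = -0.004308
∂h/∂y = (204.45 − 202.23) / (-120 − 0) = -0.01850
Flow direction (−∇h) has components (+0.004308 E, +0.01850 N).
Azimuth = atan2(E, N) = atan2(+0.004308, +0.01850) = 13.1° ≈ 013°.

013°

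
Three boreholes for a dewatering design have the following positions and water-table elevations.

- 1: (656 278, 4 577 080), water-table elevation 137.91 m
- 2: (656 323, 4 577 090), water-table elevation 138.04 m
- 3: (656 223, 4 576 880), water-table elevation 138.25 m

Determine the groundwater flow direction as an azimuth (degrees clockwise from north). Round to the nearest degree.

307°

With h = a·x + b·y + c and 1 as origin, the differences give:
  45·a + 10·b = +0.13
  (-55)·a + (-200)·b = +0.34
Eliminate b (×(-200) and ×10, subtract): -8450·a = -29.400 → a = ∂h/∂x = +0.003479
Back-substitute: b = ∂h/∂y = -0.002657.
Flow direction (−∇h) has components (-0.003479 E, +0.002657 N).
Azimuth = atan2(E, N) = atan2(-0.003479, +0.002657) = 307.4° ≈ 307°.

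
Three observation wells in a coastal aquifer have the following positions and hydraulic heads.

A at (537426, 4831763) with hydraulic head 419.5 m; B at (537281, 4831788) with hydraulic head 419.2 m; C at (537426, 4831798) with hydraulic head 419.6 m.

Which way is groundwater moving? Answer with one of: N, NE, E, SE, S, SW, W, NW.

SW

With h = a·x + b·y + c and A as origin, the differences give:
  (-145)·a + 25·b = -0.3
  0·a + 35·b = +0.1
Eliminate b (×35 and ×25, subtract): -5075·a = -13.00 → a = ∂h/∂x = +0.002562
Back-substitute: b = ∂h/∂y = +0.002857.
Flow = −∇h = (-0.002562 east, -0.002857 north), which points southwest.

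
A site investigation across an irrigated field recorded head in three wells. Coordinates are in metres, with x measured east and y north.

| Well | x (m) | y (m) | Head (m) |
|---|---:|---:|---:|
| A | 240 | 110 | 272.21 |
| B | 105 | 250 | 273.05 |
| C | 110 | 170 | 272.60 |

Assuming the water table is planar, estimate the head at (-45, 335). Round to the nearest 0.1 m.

273.6 m

Differences from A: to B (Δx, Δy, Δh) = (-135, 140, +0.84); to C = (-130, 60, +0.39).
Solve a·Δx + b·Δy = Δh: det = (-135)·60 − (-130)·140 = 10100.
∂h/∂x = [(+0.84)·60 − (+0.39)·140] / 10100 = -0.0004158
∂h/∂y = [(-135)·(+0.39) − (-130)·(+0.84)] / 10100 = +0.005599
h(-45, 335) = 272.21 + (-0.0004158)·(-285) + (+0.005599)·(225) = 272.21 +0.119 +1.260 = 273.588 m.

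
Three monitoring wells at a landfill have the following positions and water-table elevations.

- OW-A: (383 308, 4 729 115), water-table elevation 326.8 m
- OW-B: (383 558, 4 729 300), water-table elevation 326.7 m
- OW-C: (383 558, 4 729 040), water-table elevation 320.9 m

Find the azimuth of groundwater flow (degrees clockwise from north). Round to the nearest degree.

Taking OW-A as reference: OW-B−OW-A = (250, 185, -0.1); OW-C−OW-A = (250, -75, -5.9).
Determinant of the coordinate differences = 250·(-75) − 250·185 = -65000.
∂h/∂x = [(-0.1)·(-75) − (-5.9)·185] / -65000 = -0.01691
∂h/∂y = [250·(-5.9) − 250·(-0.1)] / -65000 = +0.02231
Flow direction (−∇h) has components (+0.01691 E, -0.02231 N).
Azimuth = atan2(E, N) = atan2(+0.01691, -0.02231) = 142.8° ≈ 143°.

143°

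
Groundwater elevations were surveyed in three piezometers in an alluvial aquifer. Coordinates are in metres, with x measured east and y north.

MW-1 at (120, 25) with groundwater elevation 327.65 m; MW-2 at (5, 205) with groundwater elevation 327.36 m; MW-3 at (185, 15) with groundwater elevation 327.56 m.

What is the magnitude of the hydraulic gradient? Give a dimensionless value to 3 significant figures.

0.00331

Taking MW-1 as reference: MW-2−MW-1 = (-115, 180, -0.29); MW-3−MW-1 = (65, -10, -0.09).
Determinant of the coordinate differences = (-115)·(-10) − 65·180 = -10550.
∂h/∂x = [(-0.29)·(-10) − (-0.09)·180] / -10550 = -0.001810
∂h/∂y = [(-115)·(-0.09) − 65·(-0.29)] / -10550 = -0.002768
|∇h| = √(-0.001810² + -0.002768²) = 0.003307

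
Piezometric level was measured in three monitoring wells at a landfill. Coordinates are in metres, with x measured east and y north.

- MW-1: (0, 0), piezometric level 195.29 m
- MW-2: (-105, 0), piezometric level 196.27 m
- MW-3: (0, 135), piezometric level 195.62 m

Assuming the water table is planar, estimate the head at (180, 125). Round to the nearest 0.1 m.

∂h/∂x = (196.27 − 195.29) / (-105 − 0) = -0.009333
∂h/∂y = (195.62 − 195.29) / (135 − 0) = +0.002444
h(180, 125) = 195.29 + (-0.009333)·(180) + (+0.002444)·(125) = 195.29 -1.680 +0.306 = 193.916 m.

193.9 m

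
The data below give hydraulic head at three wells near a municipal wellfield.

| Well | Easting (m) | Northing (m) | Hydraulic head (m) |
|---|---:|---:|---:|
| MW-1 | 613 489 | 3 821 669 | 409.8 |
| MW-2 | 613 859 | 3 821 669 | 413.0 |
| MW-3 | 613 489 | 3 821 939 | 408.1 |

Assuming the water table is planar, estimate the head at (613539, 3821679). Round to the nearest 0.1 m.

410.2 m

∂h/∂x = (413.0 − 409.8) / (613859 − 613489) = +0.008649
∂h/∂y = (408.1 − 409.8) / (3821939 − 3821669) = -0.006296
h(613539, 3821679) = 409.8 + (+0.008649)·(50) + (-0.006296)·(10) = 409.8 +0.432 -0.063 = 410.169 m.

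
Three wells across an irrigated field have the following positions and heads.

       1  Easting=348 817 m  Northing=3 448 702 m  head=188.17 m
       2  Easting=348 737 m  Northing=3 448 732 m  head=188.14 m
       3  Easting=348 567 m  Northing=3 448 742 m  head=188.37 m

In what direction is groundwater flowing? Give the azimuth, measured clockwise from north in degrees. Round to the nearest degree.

017°

With h = a·x + b·y + c and 1 as origin, the differences give:
  (-80)·a + 30·b = -0.03
  (-250)·a + 40·b = +0.20
Eliminate b (×40 and ×30, subtract): 4300·a = -7.200 → a = ∂h/∂x = -0.001674
Back-substitute: b = ∂h/∂y = -0.005465.
Flow direction (−∇h) has components (+0.001674 E, +0.005465 N).
Azimuth = atan2(E, N) = atan2(+0.001674, +0.005465) = 17.0° ≈ 017°.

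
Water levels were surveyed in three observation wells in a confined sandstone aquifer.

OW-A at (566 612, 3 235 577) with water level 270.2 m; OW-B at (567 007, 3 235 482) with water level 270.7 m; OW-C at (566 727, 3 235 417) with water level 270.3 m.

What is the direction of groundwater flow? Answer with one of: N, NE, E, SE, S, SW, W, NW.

Differences from OW-A: to OW-B (Δx, Δy, Δh) = (395, -95, +0.5); to OW-C = (115, -160, +0.1).
Solve a·Δx + b·Δy = Δh: det = 395·(-160) − 115·(-95) = -52275.
∂h/∂x = [(+0.5)·(-160) − (+0.1)·(-95)] / -52275 = +0.001349
∂h/∂y = [395·(+0.1) − 115·(+0.5)] / -52275 = +0.0003443
Flow = −∇h = (-0.001349 east, -0.0003443 north), which points west.

W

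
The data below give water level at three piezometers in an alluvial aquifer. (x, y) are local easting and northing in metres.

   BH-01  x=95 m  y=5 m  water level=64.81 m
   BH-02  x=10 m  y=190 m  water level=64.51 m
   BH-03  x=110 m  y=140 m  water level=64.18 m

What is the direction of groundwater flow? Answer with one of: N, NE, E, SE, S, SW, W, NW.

Differences from BH-01: to BH-02 (Δx, Δy, Δh) = (-85, 185, -0.30); to BH-03 = (15, 135, -0.63).
Solve a·Δx + b·Δy = Δh: det = (-85)·135 − 15·185 = -14250.
∂h/∂x = [(-0.30)·135 − (-0.63)·185] / -14250 = -0.005337
∂h/∂y = [(-85)·(-0.63) − 15·(-0.30)] / -14250 = -0.004074
Flow = −∇h = (+0.005337 east, +0.004074 north), which points northeast.

NE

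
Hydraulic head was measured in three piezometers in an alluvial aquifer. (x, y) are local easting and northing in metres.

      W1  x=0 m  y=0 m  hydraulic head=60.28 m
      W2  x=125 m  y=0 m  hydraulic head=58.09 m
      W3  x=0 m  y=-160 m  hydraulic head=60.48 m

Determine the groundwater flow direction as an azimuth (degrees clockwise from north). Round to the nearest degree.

∂h/∂x = (58.09 − 60.28) / (125 − 0) = -0.01752
∂h/∂y = (60.48 − 60.28) / (-160 − 0) = -0.001250
Flow direction (−∇h) has components (+0.01752 E, +0.001250 N).
Azimuth = atan2(E, N) = atan2(+0.01752, +0.001250) = 85.9° ≈ 086°.

086°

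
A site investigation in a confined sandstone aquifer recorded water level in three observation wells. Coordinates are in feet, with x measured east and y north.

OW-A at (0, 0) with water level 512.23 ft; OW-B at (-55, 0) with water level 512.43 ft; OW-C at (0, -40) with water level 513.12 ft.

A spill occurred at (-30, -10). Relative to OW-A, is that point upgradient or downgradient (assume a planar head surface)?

∂h/∂x = (512.43 − 512.23) / (-55 − 0) = -0.003636
∂h/∂y = (513.12 − 512.23) / (-40 − 0) = -0.02225
Head at (-30, -10) = 512.23 + (-0.003636)·(-30) + (-0.02225)·(-10) = 512.56 ft.
That is higher than the 512.23 ft at OW-A, so the point is upgradient.

upgradient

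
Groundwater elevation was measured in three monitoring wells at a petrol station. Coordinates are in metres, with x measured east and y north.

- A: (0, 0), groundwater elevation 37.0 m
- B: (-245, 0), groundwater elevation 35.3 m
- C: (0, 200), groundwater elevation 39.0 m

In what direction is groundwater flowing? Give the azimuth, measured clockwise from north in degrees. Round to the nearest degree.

215°

∂h/∂x = (35.3 − 37.0) / (-245 − 0) = +0.006939
∂h/∂y = (39.0 − 37.0) / (200 − 0) = +0.01000
Flow direction (−∇h) has components (-0.006939 E, -0.01000 N).
Azimuth = atan2(E, N) = atan2(-0.006939, -0.01000) = 214.8° ≈ 215°.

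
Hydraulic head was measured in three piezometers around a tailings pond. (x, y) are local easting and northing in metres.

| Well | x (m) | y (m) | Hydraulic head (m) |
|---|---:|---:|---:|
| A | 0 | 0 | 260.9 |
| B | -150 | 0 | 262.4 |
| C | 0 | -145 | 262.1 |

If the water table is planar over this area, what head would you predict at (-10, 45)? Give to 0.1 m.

∂h/∂x = (262.4 − 260.9) / (-150 − 0) = -0.01000
∂h/∂y = (262.1 − 260.9) / (-145 − 0) = -0.008276
h(-10, 45) = 260.9 + (-0.01000)·(-10) + (-0.008276)·(45) = 260.9 +0.100 -0.372 = 260.628 m.

260.6 m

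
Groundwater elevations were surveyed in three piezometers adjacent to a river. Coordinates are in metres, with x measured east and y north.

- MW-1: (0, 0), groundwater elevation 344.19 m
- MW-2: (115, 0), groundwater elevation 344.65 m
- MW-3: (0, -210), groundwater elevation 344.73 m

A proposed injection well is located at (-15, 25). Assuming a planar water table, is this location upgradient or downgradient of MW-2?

∂h/∂x = (344.65 − 344.19) / (115 − 0) = +0.004000
∂h/∂y = (344.73 − 344.19) / (-210 − 0) = -0.002571
Head at (-15, 25) = 344.19 + (+0.004000)·(-15) + (-0.002571)·(25) = 344.07 m.
That is lower than the 344.65 m at MW-2, so the point is downgradient.

downgradient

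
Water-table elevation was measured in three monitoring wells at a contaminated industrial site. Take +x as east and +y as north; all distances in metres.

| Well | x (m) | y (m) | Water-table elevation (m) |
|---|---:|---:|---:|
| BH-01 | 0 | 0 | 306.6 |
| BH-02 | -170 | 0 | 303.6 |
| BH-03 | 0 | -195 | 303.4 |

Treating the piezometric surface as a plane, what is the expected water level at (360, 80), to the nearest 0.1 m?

314.3 m

∂h/∂x = (303.6 − 306.6) / (-170 − 0) = +0.01765
∂h/∂y = (303.4 − 306.6) / (-195 − 0) = +0.01641
h(360, 80) = 306.6 + (+0.01765)·(360) + (+0.01641)·(80) = 306.6 +6.353 +1.313 = 314.266 m.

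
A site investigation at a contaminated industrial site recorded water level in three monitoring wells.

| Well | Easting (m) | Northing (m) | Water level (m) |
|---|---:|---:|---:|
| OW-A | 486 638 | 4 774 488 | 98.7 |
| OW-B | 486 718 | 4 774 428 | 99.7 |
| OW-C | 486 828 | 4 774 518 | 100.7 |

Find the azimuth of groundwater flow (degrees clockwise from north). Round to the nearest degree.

281°

Taking OW-A as reference: OW-B−OW-A = (80, -60, +1.0); OW-C−OW-A = (190, 30, +2.0).
Solve a·Δx + b·Δy = Δh: det = 80·30 − 190·(-60) = 13800.
∂h/∂x = [(+1.0)·30 − (+2.0)·(-60)] / 13800 = +0.01087
∂h/∂y = [80·(+2.0) − 190·(+1.0)] / 13800 = -0.002174
Flow direction (−∇h) has components (-0.01087 E, +0.002174 N).
Azimuth = atan2(E, N) = atan2(-0.01087, +0.002174) = 281.3° ≈ 281°.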